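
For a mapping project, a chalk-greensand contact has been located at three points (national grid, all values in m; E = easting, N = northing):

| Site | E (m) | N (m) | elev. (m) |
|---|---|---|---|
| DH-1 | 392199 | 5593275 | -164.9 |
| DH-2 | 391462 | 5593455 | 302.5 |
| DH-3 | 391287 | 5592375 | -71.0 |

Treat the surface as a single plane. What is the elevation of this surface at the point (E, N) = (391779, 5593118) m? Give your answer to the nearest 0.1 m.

Let the plane be z = a·E + b·N + c.
DH-2−DH-1: −737a + 180b = 467.4;  DH-3−DH-1: −912a − 900b = 93.9.
Solving gives a = −0.528801392, b = 0.431518744.
Then c = -164.9 − a·392199 − b·5593275 = −2206372.53.
At (391779, 5593118): z = −207173.3 + 2413535.3 − 2206372.53 = -10.6 m.

-10.6 m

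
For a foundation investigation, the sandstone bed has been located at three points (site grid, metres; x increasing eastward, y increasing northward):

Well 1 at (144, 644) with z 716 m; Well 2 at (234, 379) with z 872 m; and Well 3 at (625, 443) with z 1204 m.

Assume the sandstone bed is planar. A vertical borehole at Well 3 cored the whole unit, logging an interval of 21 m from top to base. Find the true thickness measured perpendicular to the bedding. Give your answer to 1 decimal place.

Let the plane be z = a·x + b·y + c.
Well 2−Well 1: 90a − 265b = 156;  Well 3−Well 1: 481a − 201b = 488.
Solving gives a = 0.89567, b = −0.28449.
|∇z| = √(a²+b²) = 0.93977, so dip δ = arctan(0.93977) = 43.22°.
True thickness = vertical thickness × cos δ = 21 × cos 43.22° = 15.3 m.

15.3 m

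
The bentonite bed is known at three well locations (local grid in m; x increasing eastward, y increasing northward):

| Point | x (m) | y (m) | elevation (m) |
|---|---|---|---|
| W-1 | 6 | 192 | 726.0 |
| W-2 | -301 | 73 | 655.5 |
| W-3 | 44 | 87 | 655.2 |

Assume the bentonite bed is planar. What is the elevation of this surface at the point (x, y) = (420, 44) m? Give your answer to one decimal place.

Two edge vectors: W-1→W-2 = (-307, -119, -70.5), W-1→W-3 = (38, -105, -70.8).
Normal n = (W-1→W-2) × (W-1→W-3) = (1022.7, -24414.6, 36757).
So ∂z/∂x = −n_x/n_z = −0.02782 and ∂z/∂y = −n_y/n_z = 0.66422.
Intercept c from W-1: 726 + 0.17 − 127.53 = 598.64.
At (420, 44): z = −11.7 + 29.2 + 598.64 = 616.2 m.

616.2 m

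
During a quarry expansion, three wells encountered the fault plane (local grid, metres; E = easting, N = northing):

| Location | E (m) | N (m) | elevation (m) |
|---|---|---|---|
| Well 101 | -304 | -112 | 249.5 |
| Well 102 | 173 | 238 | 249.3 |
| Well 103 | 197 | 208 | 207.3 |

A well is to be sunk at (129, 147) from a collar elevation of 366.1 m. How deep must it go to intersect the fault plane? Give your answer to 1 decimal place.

168.6 m

Two edge vectors: Well 101→Well 102 = (477, 350, -0.2), Well 101→Well 103 = (501, 320, -42.2).
Normal n = (Well 101→Well 102) × (Well 101→Well 103) = (-14706, 20029.2, -22710).
So ∂z/∂E = −n_x/n_z = −0.64756 and ∂z/∂N = −n_y/n_z = 0.88196.
Intercept c from Well 101: 249.5 − 196.86 + 98.78 = 151.42.
At (129, 147): z_contact = −83.53 + 129.65 + 151.42 = 197.53 m.
Depth below ground = 366.1 − 197.53 = 168.6 m.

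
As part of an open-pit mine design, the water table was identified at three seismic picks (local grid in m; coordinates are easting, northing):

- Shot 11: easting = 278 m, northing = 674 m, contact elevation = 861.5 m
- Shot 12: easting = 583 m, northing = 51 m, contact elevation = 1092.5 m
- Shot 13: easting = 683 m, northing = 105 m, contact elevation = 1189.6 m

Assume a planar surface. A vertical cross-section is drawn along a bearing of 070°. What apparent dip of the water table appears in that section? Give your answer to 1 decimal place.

Let the plane be z = a·easting + b·northing + c.
Shot 12−Shot 11: 305a − 623b = 231;  Shot 13−Shot 11: 405a − 569b = 328.1.
Solving gives a = 0.92633, b = 0.08272.
Unit vector along 070° is (sin 70°, cos 70°) = (0.9397, 0.3420).
Slope in that direction = a·(0.9397) + b·(0.3420) = 0.89876.
Apparent dip = arctan|0.89876| = 41.9° (true dip is 42.9°, so apparent ≤ true as expected).

41.9°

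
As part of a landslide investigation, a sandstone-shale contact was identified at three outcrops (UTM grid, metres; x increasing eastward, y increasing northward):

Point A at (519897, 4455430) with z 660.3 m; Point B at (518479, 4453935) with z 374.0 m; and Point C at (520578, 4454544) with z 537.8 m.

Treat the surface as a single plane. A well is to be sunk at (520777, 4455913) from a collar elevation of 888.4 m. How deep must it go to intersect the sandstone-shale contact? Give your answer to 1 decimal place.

122.5 m

Two edge vectors: Point A→Point B = (-1418, -1495, -286.3), Point A→Point C = (681, -886, -122.5).
Normal n = (Point A→Point B) × (Point A→Point C) = (-70524.3, -368675.3, 2274443).
So ∂z/∂x = −n_x/n_z = 0.031007284 and ∂z/∂y = −n_y/n_z = 0.162094763.
Intercept c from Point A: 660.3 − 16120.59 − 722201.87 = −737662.17.
At (520777, 4455913): z_contact = 16147.88 + 722280.16 − 737662.17 = 765.88 m.
Depth below ground = 888.4 − 765.88 = 122.5 m.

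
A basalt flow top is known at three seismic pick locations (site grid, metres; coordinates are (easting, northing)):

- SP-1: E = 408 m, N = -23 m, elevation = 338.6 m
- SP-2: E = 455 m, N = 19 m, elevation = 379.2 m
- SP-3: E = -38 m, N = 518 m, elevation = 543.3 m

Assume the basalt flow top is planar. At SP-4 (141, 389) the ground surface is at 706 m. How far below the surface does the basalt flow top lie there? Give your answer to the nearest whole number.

Two edge vectors: SP-1→SP-2 = (47, 42, 40.6), SP-1→SP-3 = (-446, 541, 204.7).
Normal n = (SP-1→SP-2) × (SP-1→SP-3) = (-13367.2, -27728.5, 44159).
So ∂z/∂E = −n_x/n_z = 0.30271 and ∂z/∂N = −n_y/n_z = 0.62792.
Intercept c from SP-1: 338.6 − 123.50 + 14.44 = 229.54.
At (141, 389): z_contact = 42.7 + 244.3 + 229.54 = 516.5 m.
Depth below ground = 706 − 516.5 = 190 m.

190 m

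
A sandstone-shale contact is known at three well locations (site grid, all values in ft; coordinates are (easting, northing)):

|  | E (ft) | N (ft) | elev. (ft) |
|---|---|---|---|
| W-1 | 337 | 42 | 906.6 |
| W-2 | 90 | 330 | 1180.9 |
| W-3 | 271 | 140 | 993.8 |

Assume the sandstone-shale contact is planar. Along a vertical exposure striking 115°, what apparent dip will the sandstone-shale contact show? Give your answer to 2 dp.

30.43°

Two edge vectors: W-1→W-2 = (-247, 288, 274.3), W-1→W-3 = (-66, 98, 87.2).
Normal n = (W-1→W-2) × (W-1→W-3) = (-1767.8, 3434.6, -5198).
So ∂z/∂E = −n_x/n_z = −0.34009 and ∂z/∂N = −n_y/n_z = 0.66075.
Unit vector along 115° is (sin 115°, cos 115°) = (0.9063, -0.4226).
Slope in that direction = a·(0.9063) + b·(-0.4226) = −0.58748.
Apparent dip = arctan|0.58748| = 30.43° (true dip is 36.6°, so apparent ≤ true as expected).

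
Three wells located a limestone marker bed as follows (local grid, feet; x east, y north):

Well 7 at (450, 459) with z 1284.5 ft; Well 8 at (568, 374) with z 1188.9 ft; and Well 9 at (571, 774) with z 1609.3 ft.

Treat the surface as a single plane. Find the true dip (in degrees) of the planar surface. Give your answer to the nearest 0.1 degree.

Let the plane be z = a·x + b·y + c.
Well 8−Well 7: 118a − 85b = −95.6;  Well 9−Well 7: 121a + 315b = 324.8.
Solving gives a = −0.05281, b = 1.05140.
Gradient magnitude |∇z| = √(a² + b²) = √(0.00279 + 1.10543) = 1.05272.
True dip = arctan(1.05272) = 46.5°, dipping toward S (azimuth ≈ 177°).

46.5°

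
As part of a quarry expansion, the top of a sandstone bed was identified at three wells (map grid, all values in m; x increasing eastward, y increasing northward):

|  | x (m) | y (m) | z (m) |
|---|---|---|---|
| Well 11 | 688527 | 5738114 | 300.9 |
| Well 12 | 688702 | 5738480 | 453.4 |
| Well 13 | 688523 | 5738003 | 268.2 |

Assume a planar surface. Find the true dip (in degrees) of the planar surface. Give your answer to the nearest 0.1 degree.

21.6°

Let the plane be z = a·x + b·y + c.
Well 12−Well 11: 175a + 366b = 152.5;  Well 13−Well 11: −4a − 111b = −32.7.
Solving gives a = 0.27611, b = 0.28464.
Gradient magnitude |∇z| = √(a² + b²) = √(0.07624 + 0.08102) = 0.39656.
True dip = arctan(0.39656) = 21.6°, dipping toward SW (azimuth ≈ 224°).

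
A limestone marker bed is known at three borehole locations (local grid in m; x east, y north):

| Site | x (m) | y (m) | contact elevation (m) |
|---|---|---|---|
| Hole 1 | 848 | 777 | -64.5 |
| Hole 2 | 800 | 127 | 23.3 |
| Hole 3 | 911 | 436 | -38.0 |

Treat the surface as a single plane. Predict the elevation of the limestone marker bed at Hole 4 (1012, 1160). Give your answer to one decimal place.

Let the plane be z = a·x + b·y + c.
Hole 2−Hole 1: −48a − 650b = 87.8;  Hole 3−Hole 1: 63a − 341b = 26.5.
Solving gives a = −0.221829, b = −0.118696.
Then c = -64.5 − a·848 − b·777 = 215.84.
At (1012, 1160): z = −224.5 − 137.7 + 215.84 = -146.3 m.

-146.3 m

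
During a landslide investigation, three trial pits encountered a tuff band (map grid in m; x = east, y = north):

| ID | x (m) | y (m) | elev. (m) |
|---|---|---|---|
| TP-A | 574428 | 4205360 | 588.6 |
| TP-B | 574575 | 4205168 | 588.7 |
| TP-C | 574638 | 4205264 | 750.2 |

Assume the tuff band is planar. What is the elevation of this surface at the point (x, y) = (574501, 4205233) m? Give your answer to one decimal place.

560.0 m

Let the plane be z = a·x + b·y + c.
TP-B−TP-A: 147a − 192b = 0.1;  TP-C−TP-A: 210a − 96b = 161.6.
Solving gives a = 1.183516484, b = 0.905608974.
Then c = 588.6 − a·574428 − b·4205360 = −4487668.16.
At (574501, 4205233): z = 679931.4 + 3808296.7 − 4487668.16 = 560.0 m.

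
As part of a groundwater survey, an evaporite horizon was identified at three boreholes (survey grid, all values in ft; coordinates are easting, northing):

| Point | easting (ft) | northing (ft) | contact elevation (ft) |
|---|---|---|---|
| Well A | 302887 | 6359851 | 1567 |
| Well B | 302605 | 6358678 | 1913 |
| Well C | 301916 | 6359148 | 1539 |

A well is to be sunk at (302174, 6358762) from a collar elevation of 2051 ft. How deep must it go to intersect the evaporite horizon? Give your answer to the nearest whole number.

295 ft

Two edge vectors: Well A→Well B = (-282, -1173, 346), Well A→Well C = (-971, -703, -28).
Normal n = (Well A→Well B) × (Well A→Well C) = (276082, -343862, -940737).
So ∂z/∂easting = −n_x/n_z = 0.29347416 and ∂z/∂northing = −n_y/n_z = −0.36552405.
Intercept c from Well A: 1567 − 88889.51 + 2324678.51 = 2237356.00.
At (302174, 6358762): z_contact = 88680.3 − 2324280.5 + 2237356.00 = 1755.8 ft.
Depth below ground = 2051 − 1755.8 = 295 ft.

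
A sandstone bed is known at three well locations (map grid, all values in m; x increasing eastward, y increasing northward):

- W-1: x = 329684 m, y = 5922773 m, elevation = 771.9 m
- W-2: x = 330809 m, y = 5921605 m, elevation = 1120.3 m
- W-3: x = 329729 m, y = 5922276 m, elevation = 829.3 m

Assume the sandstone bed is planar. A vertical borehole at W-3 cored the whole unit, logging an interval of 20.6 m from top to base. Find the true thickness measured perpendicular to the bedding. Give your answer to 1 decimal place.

Two edge vectors: W-1→W-2 = (1125, -1168, 348.4), W-1→W-3 = (45, -497, 57.4).
Normal n = (W-1→W-2) × (W-1→W-3) = (106111.6, -48897, -506565).
So ∂z/∂x = −n_x/n_z = 0.20947 and ∂z/∂y = −n_y/n_z = −0.09653.
|∇z| = √(a²+b²) = 0.23064, so dip δ = arctan(0.23064) = 12.99°.
True thickness = vertical thickness × cos δ = 20.6 × cos 12.99° = 20.1 m.

20.1 m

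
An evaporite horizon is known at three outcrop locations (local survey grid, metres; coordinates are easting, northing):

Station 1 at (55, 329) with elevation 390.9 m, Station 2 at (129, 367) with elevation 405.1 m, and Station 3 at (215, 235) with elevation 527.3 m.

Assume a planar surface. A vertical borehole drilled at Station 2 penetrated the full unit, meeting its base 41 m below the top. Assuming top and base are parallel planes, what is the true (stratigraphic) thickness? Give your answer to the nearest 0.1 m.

Let the plane be z = a·easting + b·northing + c.
Station 2−Station 1: 74a + 38b = 14.2;  Station 3−Station 1: 160a − 94b = 136.4.
Solving gives a = 0.50000, b = −0.60000.
|∇z| = √(a²+b²) = 0.78102, so dip δ = arctan(0.78102) = 37.99°.
True thickness = vertical thickness × cos δ = 41 × cos 37.99° = 32.3 m.

32.3 m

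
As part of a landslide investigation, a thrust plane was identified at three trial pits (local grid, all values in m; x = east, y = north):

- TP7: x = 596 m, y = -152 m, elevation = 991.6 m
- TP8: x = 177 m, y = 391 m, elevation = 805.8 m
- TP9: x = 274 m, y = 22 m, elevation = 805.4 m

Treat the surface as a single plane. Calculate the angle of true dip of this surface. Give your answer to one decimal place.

34.9°

Let the plane be z = a·x + b·y + c.
TP8−TP7: −419a + 543b = −185.8;  TP9−TP7: −322a + 174b = −186.2.
Solving gives a = 0.67469, b = 0.17844.
Gradient magnitude |∇z| = √(a² + b²) = √(0.45520 + 0.03184) = 0.69788.
True dip = arctan(0.69788) = 34.9°, dipping toward WSW (azimuth ≈ 255°).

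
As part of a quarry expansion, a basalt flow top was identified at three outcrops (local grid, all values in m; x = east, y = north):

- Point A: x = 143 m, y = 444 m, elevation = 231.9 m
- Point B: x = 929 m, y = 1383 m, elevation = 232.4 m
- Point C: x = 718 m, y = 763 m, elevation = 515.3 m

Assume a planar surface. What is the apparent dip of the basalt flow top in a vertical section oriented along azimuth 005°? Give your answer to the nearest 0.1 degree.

Let the plane be z = a·x + b·y + c.
Point B−Point A: 786a + 939b = 0.5;  Point C−Point A: 575a + 319b = 283.4.
Solving gives a = 0.91965, b = −0.76927.
Unit vector along 005° is (sin 5°, cos 5°) = (0.0872, 0.9962).
Slope in that direction = a·(0.0872) + b·(0.9962) = −0.68619.
Apparent dip = arctan|0.68619| = 34.5° (true dip is 50.2°, so apparent ≤ true as expected).

34.5°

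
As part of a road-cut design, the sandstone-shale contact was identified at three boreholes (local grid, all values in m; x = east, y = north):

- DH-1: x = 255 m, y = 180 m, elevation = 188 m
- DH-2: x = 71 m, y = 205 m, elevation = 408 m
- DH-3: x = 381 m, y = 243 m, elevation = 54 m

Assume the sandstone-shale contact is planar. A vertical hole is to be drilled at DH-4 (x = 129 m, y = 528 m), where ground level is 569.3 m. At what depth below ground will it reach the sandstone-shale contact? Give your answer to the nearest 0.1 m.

Let the plane be z = a·x + b·y + c.
DH-2−DH-1: −184a + 25b = 220;  DH-3−DH-1: 126a + 63b = −134.
Solving gives a = −1.16741, b = 0.20784.
Then c = 188 − a·255 − b·180 = 448.28.
At (129, 528): z_contact = −150.60 + 109.74 + 448.28 = 407.42 m.
Depth below ground = 569.3 − 407.42 = 161.9 m.

161.9 m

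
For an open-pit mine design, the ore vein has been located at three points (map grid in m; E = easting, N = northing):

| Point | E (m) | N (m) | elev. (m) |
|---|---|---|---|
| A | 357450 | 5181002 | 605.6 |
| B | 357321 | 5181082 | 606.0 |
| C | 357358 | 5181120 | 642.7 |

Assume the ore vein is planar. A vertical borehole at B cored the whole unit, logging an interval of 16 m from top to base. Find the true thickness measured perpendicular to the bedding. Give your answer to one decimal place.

13.1 m

Let the plane be z = a·E + b·N + c.
B−A: −129a + 80b = 0.4;  C−A: −92a + 118b = 37.1.
Solving gives a = 0.37151, b = 0.60406.
|∇z| = √(a²+b²) = 0.70916, so dip δ = arctan(0.70916) = 35.34°.
True thickness = vertical thickness × cos δ = 16 × cos 35.34° = 13.1 m.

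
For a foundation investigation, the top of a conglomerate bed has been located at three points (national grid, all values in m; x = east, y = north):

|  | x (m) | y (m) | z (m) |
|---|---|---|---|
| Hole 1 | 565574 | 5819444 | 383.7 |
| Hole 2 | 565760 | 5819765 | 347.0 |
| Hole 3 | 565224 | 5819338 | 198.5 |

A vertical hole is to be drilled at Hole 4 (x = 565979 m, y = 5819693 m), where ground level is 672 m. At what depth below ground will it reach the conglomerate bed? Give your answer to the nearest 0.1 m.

138.5 m

Two edge vectors: Hole 1→Hole 2 = (186, 321, -36.7), Hole 1→Hole 3 = (-350, -106, -185.2).
Normal n = (Hole 1→Hole 2) × (Hole 1→Hole 3) = (-63339.4, 47292.2, 92634).
So ∂z/∂x = −n_x/n_z = 0.683759743 and ∂z/∂y = −n_y/n_z = −0.510527452.
Intercept c from Hole 1: 383.7 − 386716.73 + 2970985.92 = 2584652.89.
At (565979, 5819693): z_contact = 386993.66 − 2971113.04 + 2584652.89 = 533.50 m.
Depth below ground = 672 − 533.50 = 138.5 m.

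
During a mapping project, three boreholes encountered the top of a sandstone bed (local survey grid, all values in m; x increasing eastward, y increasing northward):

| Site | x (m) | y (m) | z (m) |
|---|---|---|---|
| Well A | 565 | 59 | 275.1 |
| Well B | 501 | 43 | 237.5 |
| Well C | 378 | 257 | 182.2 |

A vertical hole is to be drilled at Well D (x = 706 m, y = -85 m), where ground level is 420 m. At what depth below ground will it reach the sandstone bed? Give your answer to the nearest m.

Let the plane be z = a·x + b·y + c.
Well B−Well A: −64a − 16b = −37.6;  Well C−Well A: −187a + 198b = −92.9.
Solving gives a = 0.57017, b = 0.06931.
Then c = 275.1 − a·565 − b·59 = −51.14.
At (706, -85): z_contact = 402.5 − 5.9 − 51.14 = 345.5 m.
Depth below ground = 420 − 345.5 = 74 m.

74 m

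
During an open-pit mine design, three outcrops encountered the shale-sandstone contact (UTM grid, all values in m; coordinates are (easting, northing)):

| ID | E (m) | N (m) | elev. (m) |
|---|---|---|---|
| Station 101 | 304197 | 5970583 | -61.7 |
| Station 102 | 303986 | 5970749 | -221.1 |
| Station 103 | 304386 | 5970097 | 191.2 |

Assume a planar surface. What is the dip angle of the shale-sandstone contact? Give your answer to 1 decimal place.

30.8°

Two edge vectors: Station 101→Station 102 = (-211, 166, -159.4), Station 101→Station 103 = (189, -486, 252.9).
Normal n = (Station 101→Station 102) × (Station 101→Station 103) = (-35487, 23235.3, 71172).
So ∂z/∂E = −n_x/n_z = 0.49861 and ∂z/∂N = −n_y/n_z = −0.32647.
Gradient magnitude |∇z| = √(a² + b²) = √(0.24861 + 0.10658) = 0.59598.
True dip = arctan(0.59598) = 30.8°, dipping toward WNW (azimuth ≈ 303°).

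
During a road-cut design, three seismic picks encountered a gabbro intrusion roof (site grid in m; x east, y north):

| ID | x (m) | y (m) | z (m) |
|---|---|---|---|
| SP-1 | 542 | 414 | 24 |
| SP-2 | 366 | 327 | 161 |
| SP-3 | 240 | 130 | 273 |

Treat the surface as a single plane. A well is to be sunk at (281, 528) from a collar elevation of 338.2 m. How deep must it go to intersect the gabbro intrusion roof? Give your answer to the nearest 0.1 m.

136.1 m

Let the plane be z = a·x + b·y + c.
SP-2−SP-1: −176a − 87b = 137;  SP-3−SP-1: −302a − 284b = 249.
Solving gives a = −0.72733, b = −0.10333.
Then c = 24 − a·542 − b·414 = 460.99.
At (281, 528): z_contact = −204.38 − 54.56 + 460.99 = 202.05 m.
Depth below ground = 338.2 − 202.05 = 136.1 m.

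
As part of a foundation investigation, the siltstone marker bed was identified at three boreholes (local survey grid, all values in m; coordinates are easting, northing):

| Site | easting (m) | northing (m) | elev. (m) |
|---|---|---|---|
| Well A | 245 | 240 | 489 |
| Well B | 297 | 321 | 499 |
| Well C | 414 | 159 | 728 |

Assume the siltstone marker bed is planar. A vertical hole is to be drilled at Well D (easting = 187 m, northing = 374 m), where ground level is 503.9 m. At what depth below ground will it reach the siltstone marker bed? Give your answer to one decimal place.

Let the plane be z = a·easting + b·northing + c.
Well B−Well A: 52a + 81b = 10;  Well C−Well A: 169a − 81b = 239.
Solving gives a = 1.12670, b = −0.59985.
Then c = 489 − a·245 − b·240 = 356.92.
At (187, 374): z_contact = 210.69 − 224.35 + 356.92 = 343.27 m.
Depth below ground = 503.9 − 343.27 = 160.6 m.

160.6 m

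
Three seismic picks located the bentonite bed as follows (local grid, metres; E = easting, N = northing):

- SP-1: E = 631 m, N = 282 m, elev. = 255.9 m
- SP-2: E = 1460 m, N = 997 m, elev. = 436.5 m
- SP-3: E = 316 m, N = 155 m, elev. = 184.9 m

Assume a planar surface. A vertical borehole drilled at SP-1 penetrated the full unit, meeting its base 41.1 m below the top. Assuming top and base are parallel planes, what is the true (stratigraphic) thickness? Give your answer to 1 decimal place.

40.0 m

Let the plane be z = a·E + b·N + c.
SP-2−SP-1: 829a + 715b = 180.6;  SP-3−SP-1: −315a − 127b = −71.
Solving gives a = 0.23202, b = −0.01642.
|∇z| = √(a²+b²) = 0.23260, so dip δ = arctan(0.23260) = 13.09°.
True thickness = vertical thickness × cos δ = 41.1 × cos 13.09° = 40.0 m.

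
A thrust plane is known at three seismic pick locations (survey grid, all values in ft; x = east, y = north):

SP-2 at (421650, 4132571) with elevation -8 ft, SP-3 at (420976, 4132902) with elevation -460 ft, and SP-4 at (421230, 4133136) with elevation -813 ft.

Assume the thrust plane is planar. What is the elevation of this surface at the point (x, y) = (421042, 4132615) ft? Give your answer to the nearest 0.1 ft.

-44.3 ft

Let the plane be z = a·x + b·y + c.
SP-3−SP-2: −674a + 331b = −452;  SP-4−SP-2: −420a + 565b = −805.
Solving gives a = −0.045804210, b = −1.458827909.
Then c = -8 − a·421650 − b·4132571 = 6048015.25.
At (421042, 4132615): z = −19285.5 − 6028774.1 + 6048015.25 = -44.3 ft.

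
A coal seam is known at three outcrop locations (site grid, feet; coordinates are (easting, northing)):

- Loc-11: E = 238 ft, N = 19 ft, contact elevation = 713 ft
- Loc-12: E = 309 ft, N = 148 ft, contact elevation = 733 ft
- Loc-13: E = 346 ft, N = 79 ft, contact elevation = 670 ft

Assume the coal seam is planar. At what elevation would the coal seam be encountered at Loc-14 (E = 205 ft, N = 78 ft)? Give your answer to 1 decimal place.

Two edge vectors: Loc-11→Loc-12 = (71, 129, 20), Loc-11→Loc-13 = (108, 60, -43).
Normal n = (Loc-11→Loc-12) × (Loc-11→Loc-13) = (-6747, 5213, -9672).
So ∂z/∂E = −n_x/n_z = −0.69758 and ∂z/∂N = −n_y/n_z = 0.53898.
Intercept c from Loc-11: 713 + 166.02 − 10.24 = 868.78.
At (205, 78): z = −143.0 + 42.0 + 868.78 = 767.8 ft.

767.8 ft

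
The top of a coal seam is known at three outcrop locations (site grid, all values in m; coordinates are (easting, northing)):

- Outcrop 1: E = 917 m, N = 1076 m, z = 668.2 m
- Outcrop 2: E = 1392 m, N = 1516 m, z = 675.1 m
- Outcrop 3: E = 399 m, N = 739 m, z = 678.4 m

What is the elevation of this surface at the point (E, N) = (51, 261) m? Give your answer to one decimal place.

Two edge vectors: Outcrop 1→Outcrop 2 = (475, 440, 6.9), Outcrop 1→Outcrop 3 = (-518, -337, 10.2).
Normal n = (Outcrop 1→Outcrop 2) × (Outcrop 1→Outcrop 3) = (6813.3, -8419.2, 67845).
So ∂z/∂E = −n_x/n_z = −0.100424 and ∂z/∂N = −n_y/n_z = 0.124095.
Intercept c from Outcrop 1: 668.2 + 92.09 − 133.53 = 626.76.
At (51, 261): z = −5.1 + 32.4 + 626.76 = 654.0 m.

654.0 m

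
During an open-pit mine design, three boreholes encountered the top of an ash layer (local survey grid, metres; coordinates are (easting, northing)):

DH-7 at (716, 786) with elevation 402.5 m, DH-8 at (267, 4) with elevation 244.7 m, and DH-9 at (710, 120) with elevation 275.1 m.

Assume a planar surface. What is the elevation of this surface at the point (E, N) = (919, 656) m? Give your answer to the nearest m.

Two edge vectors: DH-7→DH-8 = (-449, -782, -157.8), DH-7→DH-9 = (-6, -666, -127.4).
Normal n = (DH-7→DH-8) × (DH-7→DH-9) = (-5468, -56255.8, 294342).
So ∂z/∂E = −n_x/n_z = 0.01858 and ∂z/∂N = −n_y/n_z = 0.19112.
Intercept c from DH-7: 402.5 − 13.30 − 150.22 = 238.98.
At (919, 656): z = 17.1 + 125.4 + 238.98 = 381.4 m.

381 m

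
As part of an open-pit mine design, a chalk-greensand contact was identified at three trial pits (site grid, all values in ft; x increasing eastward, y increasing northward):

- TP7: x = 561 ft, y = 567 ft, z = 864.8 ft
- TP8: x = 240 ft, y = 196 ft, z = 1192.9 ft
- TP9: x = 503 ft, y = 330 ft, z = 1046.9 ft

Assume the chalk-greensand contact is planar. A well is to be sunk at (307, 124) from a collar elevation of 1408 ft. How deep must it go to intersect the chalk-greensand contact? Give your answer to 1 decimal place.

Two edge vectors: TP7→TP8 = (-321, -371, 328.1), TP7→TP9 = (-58, -237, 182.1).
Normal n = (TP7→TP8) × (TP7→TP9) = (10200.6, 39424.3, 54559).
So ∂z/∂x = −n_x/n_z = −0.18696 and ∂z/∂y = −n_y/n_z = −0.72260.
Intercept c from TP7: 864.8 + 104.89 + 409.71 = 1379.40.
At (307, 124): z_contact = −57.40 − 89.60 + 1379.40 = 1232.40 ft.
Depth below ground = 1408 − 1232.40 = 175.6 ft.

175.6 ft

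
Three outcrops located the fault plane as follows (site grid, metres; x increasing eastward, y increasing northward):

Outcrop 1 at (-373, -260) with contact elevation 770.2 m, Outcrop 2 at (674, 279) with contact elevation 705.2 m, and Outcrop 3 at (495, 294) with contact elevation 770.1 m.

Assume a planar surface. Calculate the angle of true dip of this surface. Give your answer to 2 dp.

Let the plane be z = a·x + b·y + c.
Outcrop 2−Outcrop 1: 1047a + 539b = −65;  Outcrop 3−Outcrop 1: 868a + 554b = −0.1.
Solving gives a = −0.32050, b = 0.50198.
Gradient magnitude |∇z| = √(a² + b²) = √(0.10272 + 0.25199) = 0.59557.
True dip = arctan(0.59557) = 30.78°, dipping toward SSE (azimuth ≈ 147°).

30.78°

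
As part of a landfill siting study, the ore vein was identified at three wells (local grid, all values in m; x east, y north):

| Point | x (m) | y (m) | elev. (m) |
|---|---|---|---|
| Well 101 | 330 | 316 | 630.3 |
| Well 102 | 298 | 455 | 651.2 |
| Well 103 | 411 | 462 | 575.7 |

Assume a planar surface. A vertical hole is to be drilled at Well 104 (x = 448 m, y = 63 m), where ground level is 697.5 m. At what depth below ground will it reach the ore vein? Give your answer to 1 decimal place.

Let the plane be z = a·x + b·y + c.
Well 102−Well 101: −32a + 139b = 20.9;  Well 103−Well 101: 81a + 146b = −54.6.
Solving gives a = −0.66793, b = −0.00341.
Then c = 630.3 − a·330 − b·316 = 851.79.
At (448, 63): z_contact = −299.23 − 0.21 + 851.79 = 552.35 m.
Depth below ground = 697.5 − 552.35 = 145.2 m.

145.2 m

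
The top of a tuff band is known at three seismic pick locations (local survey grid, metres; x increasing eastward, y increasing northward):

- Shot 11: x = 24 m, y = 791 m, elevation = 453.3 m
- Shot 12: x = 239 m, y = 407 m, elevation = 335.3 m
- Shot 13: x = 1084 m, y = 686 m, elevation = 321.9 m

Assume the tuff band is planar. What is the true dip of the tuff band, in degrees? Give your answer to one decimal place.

15.1°

Two edge vectors: Shot 11→Shot 12 = (215, -384, -118), Shot 11→Shot 13 = (1060, -105, -131.4).
Normal n = (Shot 11→Shot 12) × (Shot 11→Shot 13) = (38067.6, -96829, 384465).
So ∂z/∂x = −n_x/n_z = −0.09901 and ∂z/∂y = −n_y/n_z = 0.25185.
Gradient magnitude |∇z| = √(a² + b²) = √(0.00980 + 0.06343) = 0.27062.
True dip = arctan(0.27062) = 15.1°, dipping toward SSE (azimuth ≈ 159°).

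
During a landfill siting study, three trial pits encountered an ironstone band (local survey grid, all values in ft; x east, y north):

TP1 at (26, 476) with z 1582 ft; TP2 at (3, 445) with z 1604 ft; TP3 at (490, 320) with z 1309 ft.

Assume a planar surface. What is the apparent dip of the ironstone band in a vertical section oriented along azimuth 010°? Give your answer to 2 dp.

18.27°

Two edge vectors: TP1→TP2 = (-23, -31, 22), TP1→TP3 = (464, -156, -273).
Normal n = (TP1→TP2) × (TP1→TP3) = (11895, 3929, 17972).
So ∂z/∂x = −n_x/n_z = −0.66186 and ∂z/∂y = −n_y/n_z = −0.21862.
Unit vector along 010° is (sin 10°, cos 10°) = (0.1736, 0.9848).
Slope in that direction = a·(0.1736) + b·(0.9848) = −0.33023.
Apparent dip = arctan|0.33023| = 18.27° (true dip is 34.9°, so apparent ≤ true as expected).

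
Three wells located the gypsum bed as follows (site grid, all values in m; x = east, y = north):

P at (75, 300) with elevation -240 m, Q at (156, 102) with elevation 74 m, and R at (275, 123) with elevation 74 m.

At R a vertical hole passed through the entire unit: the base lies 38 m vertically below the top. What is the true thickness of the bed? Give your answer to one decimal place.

Let the plane be z = a·x + b·y + c.
Q−P: 81a − 198b = 314;  R−P: 200a − 177b = 314.
Solving gives a = 0.26101, b = −1.47908.
|∇z| = √(a²+b²) = 1.50193, so dip δ = arctan(1.50193) = 56.34°.
True thickness = vertical thickness × cos δ = 38 × cos 56.34° = 21.1 m.

21.1 m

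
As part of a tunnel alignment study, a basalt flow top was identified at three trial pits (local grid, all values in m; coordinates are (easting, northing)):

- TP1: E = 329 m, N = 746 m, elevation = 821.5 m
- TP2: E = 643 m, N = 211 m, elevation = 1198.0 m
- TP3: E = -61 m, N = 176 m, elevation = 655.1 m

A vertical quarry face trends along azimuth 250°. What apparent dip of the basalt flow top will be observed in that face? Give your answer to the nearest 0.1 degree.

Let the plane be z = a·E + b·N + c.
TP2−TP1: 314a − 535b = 376.5;  TP3−TP1: −390a − 570b = −166.4.
Solving gives a = 0.78330, b = −0.24401.
Unit vector along 250° is (sin 250°, cos 250°) = (-0.9397, -0.3420).
Slope in that direction = a·(-0.9397) + b·(-0.3420) = −0.65260.
Apparent dip = arctan|0.65260| = 33.1° (true dip is 39.4°, so apparent ≤ true as expected).

33.1°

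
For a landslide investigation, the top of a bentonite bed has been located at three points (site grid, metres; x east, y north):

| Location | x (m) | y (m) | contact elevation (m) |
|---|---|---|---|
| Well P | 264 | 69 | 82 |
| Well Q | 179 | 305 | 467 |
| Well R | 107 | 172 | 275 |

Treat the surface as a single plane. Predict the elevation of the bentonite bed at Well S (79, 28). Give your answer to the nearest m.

Let the plane be z = a·x + b·y + c.
Well Q−Well P: −85a + 236b = 385;  Well R−Well P: −157a + 103b = 193.
Solving gives a = −0.20826, b = 1.55635.
Then c = 82 − a·264 − b·69 = 29.59.
At (79, 28): z = −16.5 + 43.6 + 29.59 = 56.7 m.

57 m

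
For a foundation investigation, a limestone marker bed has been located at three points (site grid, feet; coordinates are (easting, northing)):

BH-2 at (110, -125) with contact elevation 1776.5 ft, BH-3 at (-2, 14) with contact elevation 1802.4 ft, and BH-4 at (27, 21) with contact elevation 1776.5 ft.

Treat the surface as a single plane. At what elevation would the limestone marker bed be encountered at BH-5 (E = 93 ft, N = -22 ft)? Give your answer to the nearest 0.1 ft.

Let the plane be z = a·E + b·N + c.
BH-3−BH-2: −112a + 139b = 25.9;  BH-4−BH-2: −83a + 146b = 0.
Solving gives a = −0.78534, b = −0.44646.
Then c = 1776.5 − a·110 − b·-125 = 1807.08.
At (93, -22): z = −73.0 + 9.8 + 1807.08 = 1743.9 ft.

1743.9 ft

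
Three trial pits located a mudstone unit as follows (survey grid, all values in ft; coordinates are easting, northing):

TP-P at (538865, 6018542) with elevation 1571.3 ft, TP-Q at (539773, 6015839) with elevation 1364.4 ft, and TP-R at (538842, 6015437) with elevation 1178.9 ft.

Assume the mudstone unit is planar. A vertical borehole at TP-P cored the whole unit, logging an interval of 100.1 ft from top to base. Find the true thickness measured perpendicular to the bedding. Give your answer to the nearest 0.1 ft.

98.3 ft

Let the plane be z = a·easting + b·northing + c.
TP-Q−TP-P: 908a − 2703b = −206.9;  TP-R−TP-P: −23a − 3105b = −392.4.
Solving gives a = 0.14514, b = 0.12530.
|∇z| = √(a²+b²) = 0.19175, so dip δ = arctan(0.19175) = 10.85°.
True thickness = vertical thickness × cos δ = 100.1 × cos 10.85° = 98.3 ft.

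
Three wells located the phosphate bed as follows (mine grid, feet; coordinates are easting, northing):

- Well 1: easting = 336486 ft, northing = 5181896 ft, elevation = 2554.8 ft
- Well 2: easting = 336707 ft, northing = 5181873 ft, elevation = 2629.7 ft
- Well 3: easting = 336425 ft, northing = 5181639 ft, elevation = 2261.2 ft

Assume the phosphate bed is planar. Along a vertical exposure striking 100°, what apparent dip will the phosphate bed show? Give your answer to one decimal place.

14.6°

Let the plane be z = a·easting + b·northing + c.
Well 2−Well 1: 221a − 23b = 74.9;  Well 3−Well 1: −61a − 257b = −293.6.
Solving gives a = 0.44677, b = 1.03637.
Unit vector along 100° is (sin 100°, cos 100°) = (0.9848, -0.1736).
Slope in that direction = a·(0.9848) + b·(-0.1736) = 0.26002.
Apparent dip = arctan|0.26002| = 14.6° (true dip is 48.5°, so apparent ≤ true as expected).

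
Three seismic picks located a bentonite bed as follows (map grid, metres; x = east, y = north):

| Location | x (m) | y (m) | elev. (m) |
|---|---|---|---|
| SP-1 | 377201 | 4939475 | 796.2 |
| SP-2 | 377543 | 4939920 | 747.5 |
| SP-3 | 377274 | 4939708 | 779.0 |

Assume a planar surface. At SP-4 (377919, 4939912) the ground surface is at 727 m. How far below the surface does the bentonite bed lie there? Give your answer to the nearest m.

9 m

Let the plane be z = a·x + b·y + c.
SP-2−SP-1: 342a + 445b = −48.7;  SP-3−SP-1: 73a + 233b = −17.2.
Solving gives a = −0.07824199, b = −0.04930616.
Then c = 796.2 − a·377201 − b·4939475 = 273855.69.
At (377919, 4939912): z_contact = −29569.1 − 243568.1 + 273855.69 = 718.5 m.
Depth below ground = 727 − 718.5 = 9 m.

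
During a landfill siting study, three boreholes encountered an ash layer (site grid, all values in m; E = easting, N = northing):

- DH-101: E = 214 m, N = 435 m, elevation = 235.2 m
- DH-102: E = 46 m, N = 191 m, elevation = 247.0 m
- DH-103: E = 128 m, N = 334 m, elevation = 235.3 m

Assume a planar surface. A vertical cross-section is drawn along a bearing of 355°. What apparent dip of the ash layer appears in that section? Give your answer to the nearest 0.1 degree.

15.3°

Two edge vectors: DH-101→DH-102 = (-168, -244, 11.8), DH-101→DH-103 = (-86, -101, 0.1).
Normal n = (DH-101→DH-102) × (DH-101→DH-103) = (1167.4, -998, -4016).
So ∂z/∂E = −n_x/n_z = 0.29069 and ∂z/∂N = −n_y/n_z = −0.24851.
Unit vector along 355° is (sin 355°, cos 355°) = (-0.0872, 0.9962).
Slope in that direction = a·(-0.0872) + b·(0.9962) = −0.27290.
Apparent dip = arctan|0.27290| = 15.3° (true dip is 20.9°, so apparent ≤ true as expected).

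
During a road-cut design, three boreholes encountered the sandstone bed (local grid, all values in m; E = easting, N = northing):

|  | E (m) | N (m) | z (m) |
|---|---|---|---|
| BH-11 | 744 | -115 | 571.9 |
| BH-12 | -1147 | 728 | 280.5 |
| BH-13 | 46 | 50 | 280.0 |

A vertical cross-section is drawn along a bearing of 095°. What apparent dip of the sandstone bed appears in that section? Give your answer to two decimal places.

31.12°

Let the plane be z = a·E + b·N + c.
BH-12−BH-11: −1891a + 843b = −291.4;  BH-13−BH-11: −698a + 165b = −291.9.
Solving gives a = 0.71632, b = 1.26117.
Unit vector along 095° is (sin 95°, cos 95°) = (0.9962, -0.0872).
Slope in that direction = a·(0.9962) + b·(-0.0872) = 0.60368.
Apparent dip = arctan|0.60368| = 31.12° (true dip is 55.4°, so apparent ≤ true as expected).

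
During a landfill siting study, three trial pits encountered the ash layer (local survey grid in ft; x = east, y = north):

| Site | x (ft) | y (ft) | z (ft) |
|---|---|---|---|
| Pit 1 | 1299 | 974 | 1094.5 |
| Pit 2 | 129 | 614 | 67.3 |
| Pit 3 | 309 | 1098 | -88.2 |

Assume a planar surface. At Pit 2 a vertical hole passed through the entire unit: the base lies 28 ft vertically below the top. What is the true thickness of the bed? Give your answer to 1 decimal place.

Let the plane be z = a·x + b·y + c.
Pit 2−Pit 1: −1170a − 360b = −1027.2;  Pit 3−Pit 1: −990a + 124b = −1182.7.
Solving gives a = 1.10302, b = −0.73150.
|∇z| = √(a²+b²) = 1.32354, so dip δ = arctan(1.32354) = 52.93°.
True thickness = vertical thickness × cos δ = 28 × cos 52.93° = 16.9 ft.

16.9 ft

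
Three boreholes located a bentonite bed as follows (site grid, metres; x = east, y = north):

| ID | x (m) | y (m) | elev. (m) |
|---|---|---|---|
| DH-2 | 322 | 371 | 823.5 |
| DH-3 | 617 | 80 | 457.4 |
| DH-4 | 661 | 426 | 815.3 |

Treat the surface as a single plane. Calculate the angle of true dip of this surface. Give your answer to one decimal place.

47.1°

Let the plane be z = a·x + b·y + c.
DH-3−DH-2: 295a − 291b = −366.1;  DH-4−DH-2: 339a + 55b = −8.2.
Solving gives a = −0.19606, b = 1.05932.
Gradient magnitude |∇z| = √(a² + b²) = √(0.03844 + 1.12217) = 1.07731.
True dip = arctan(1.07731) = 47.1°, dipping toward S (azimuth ≈ 170°).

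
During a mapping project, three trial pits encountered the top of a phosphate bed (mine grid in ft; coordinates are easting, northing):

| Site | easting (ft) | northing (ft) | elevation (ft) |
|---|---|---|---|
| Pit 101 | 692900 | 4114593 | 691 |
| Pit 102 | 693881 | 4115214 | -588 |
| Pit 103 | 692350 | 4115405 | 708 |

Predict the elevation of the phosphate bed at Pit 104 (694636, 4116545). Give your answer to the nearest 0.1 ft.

Two edge vectors: Pit 101→Pit 102 = (981, 621, -1279), Pit 101→Pit 103 = (-550, 812, 17).
Normal n = (Pit 101→Pit 102) × (Pit 101→Pit 103) = (1049105, 686773, 1138122).
So ∂z/∂easting = −n_x/n_z = −0.921786065 and ∂z/∂northing = −n_y/n_z = −0.603426522.
Intercept c from Pit 101: 691 + 638705.56 + 2482854.54 = 3122251.11.
At (694636, 4116545): z = −640305.8 − 2484032.4 + 3122251.11 = -2087.1 ft.

-2087.1 ft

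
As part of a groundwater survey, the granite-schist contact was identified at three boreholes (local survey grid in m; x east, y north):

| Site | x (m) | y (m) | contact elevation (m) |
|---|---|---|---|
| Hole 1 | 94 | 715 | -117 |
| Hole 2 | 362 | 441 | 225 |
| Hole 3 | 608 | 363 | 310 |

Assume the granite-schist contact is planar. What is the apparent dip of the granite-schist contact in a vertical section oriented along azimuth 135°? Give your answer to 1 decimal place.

41.4°

Let the plane be z = a·x + b·y + c.
Hole 2−Hole 1: 268a − 274b = 342;  Hole 3−Hole 1: 514a − 352b = 427.
Solving gives a = −0.07282, b = −1.31940.
Unit vector along 135° is (sin 135°, cos 135°) = (0.7071, -0.7071).
Slope in that direction = a·(0.7071) + b·(-0.7071) = 0.88147.
Apparent dip = arctan|0.88147| = 41.4° (true dip is 52.9°, so apparent ≤ true as expected).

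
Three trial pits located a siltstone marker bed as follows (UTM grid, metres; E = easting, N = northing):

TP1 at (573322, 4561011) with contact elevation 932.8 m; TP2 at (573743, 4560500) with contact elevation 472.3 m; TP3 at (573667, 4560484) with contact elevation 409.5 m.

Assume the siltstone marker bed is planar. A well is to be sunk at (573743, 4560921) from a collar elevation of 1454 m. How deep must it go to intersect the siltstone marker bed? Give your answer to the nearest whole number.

414 m

Let the plane be z = a·E + b·N + c.
TP2−TP1: 421a − 511b = −460.5;  TP3−TP1: 345a − 527b = −523.3.
Solving gives a = 0.54249978, b = 1.34812604.
Then c = 932.8 − a·573322 − b·4561011 = −6458911.97.
At (573743, 4560921): z_contact = 311255.5 + 6148696.4 − 6458911.97 = 1039.9 m.
Depth below ground = 1454 − 1039.9 = 414 m.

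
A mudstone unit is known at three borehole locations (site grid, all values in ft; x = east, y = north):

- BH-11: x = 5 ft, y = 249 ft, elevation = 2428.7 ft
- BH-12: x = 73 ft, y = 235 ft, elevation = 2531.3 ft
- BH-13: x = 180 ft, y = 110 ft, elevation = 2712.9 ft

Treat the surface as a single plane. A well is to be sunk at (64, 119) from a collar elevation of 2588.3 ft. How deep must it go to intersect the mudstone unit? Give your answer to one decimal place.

47.5 ft

Two edge vectors: BH-11→BH-12 = (68, -14, 102.6), BH-11→BH-13 = (175, -139, 284.2).
Normal n = (BH-11→BH-12) × (BH-11→BH-13) = (10282.6, -1370.6, -7002).
So ∂z/∂x = −n_x/n_z = 1.46852 and ∂z/∂y = −n_y/n_z = −0.19574.
Intercept c from BH-11: 2428.7 − 7.34 + 48.74 = 2470.10.
At (64, 119): z_contact = 93.99 − 23.29 + 2470.10 = 2540.79 ft.
Depth below ground = 2588.3 − 2540.79 = 47.5 ft.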